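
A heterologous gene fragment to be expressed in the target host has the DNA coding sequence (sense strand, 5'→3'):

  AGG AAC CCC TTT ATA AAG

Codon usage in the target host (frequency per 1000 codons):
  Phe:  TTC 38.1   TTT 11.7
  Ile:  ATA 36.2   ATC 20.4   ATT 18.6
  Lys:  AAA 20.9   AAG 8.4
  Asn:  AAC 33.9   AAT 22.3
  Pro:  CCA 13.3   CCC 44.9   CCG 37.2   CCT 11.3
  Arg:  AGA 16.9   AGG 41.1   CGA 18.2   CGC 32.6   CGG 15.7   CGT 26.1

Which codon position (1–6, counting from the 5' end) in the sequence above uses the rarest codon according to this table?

6

Codon 1 AGG (Arg): 41.1 per 1000.
Codon 2 AAC (Asn): 33.9 per 1000.
Codon 3 CCC (Pro): 44.9 per 1000.
Codon 4 TTT (Phe): 11.7 per 1000.
Codon 5 ATA (Ile): 36.2 per 1000.
Codon 6 AAG (Lys): 8.4 per 1000.
Lowest frequency is 8.4 at codon 6.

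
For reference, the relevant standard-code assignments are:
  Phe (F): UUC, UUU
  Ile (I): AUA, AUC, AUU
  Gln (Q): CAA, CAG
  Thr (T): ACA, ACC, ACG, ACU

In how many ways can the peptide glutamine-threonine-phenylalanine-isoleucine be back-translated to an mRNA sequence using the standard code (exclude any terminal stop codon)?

48

Gln: 2 codons.
Thr: 4 codons.
Phe: 2 codons.
Ile: 3 codons.
2 × 4 × 2 × 3 = 48.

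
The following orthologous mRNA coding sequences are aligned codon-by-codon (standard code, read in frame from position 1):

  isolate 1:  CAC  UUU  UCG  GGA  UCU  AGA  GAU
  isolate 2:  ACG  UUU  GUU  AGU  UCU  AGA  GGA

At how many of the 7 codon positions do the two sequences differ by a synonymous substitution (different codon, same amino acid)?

Codon 1: CAC His / ACG Thr — nonsynonymous.
Codon 2: UUU Phe / UUU Phe — identical.
Codon 3: UCG Ser / GUU Val — nonsynonymous.
Codon 4: GGA Gly / AGU Ser — nonsynonymous.
Codon 5: UCU Ser / UCU Ser — identical.
Codon 6: AGA Arg / AGA Arg — identical.
Codon 7: GAU Asp / GGA Gly — nonsynonymous.
Synonymous differences: 0.

0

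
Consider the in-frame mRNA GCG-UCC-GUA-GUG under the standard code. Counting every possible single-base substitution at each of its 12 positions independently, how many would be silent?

12

Codon 1 (GCG, Ala): 3 synonymous substitutions.
Codon 2 (UCC, Ser): 3 synonymous substitutions.
Codon 3 (GUA, Val): 3 synonymous substitutions.
Codon 4 (GUG, Val): 3 synonymous substitutions.
Total: 3 + 3 + 3 + 3 = 12.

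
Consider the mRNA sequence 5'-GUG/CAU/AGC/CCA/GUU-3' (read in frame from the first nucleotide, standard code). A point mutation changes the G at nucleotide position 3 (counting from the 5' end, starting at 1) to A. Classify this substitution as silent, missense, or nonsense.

silent

Position 3 falls in codon 1: GUG → Val.
After the substitution the codon is GUA → Val.
Both encode Val, so the change is synonymous.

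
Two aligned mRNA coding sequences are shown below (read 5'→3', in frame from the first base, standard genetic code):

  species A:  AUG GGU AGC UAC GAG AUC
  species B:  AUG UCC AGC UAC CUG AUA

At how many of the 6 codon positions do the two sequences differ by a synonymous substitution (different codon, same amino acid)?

Codon 1: AUG Met / AUG Met — identical.
Codon 2: GGU Gly / UCC Ser — nonsynonymous.
Codon 3: AGC Ser / AGC Ser — identical.
Codon 4: UAC Tyr / UAC Tyr — identical.
Codon 5: GAG Glu / CUG Leu — nonsynonymous.
Codon 6: AUC Ile / AUA Ile — synonymous.
Synonymous differences: 1.

1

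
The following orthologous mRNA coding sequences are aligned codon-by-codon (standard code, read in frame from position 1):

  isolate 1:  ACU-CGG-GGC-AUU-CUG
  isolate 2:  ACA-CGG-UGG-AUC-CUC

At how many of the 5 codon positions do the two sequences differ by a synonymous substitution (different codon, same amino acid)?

Codon 1: ACU Thr / ACA Thr — synonymous.
Codon 2: CGG Arg / CGG Arg — identical.
Codon 3: GGC Gly / UGG Trp — nonsynonymous.
Codon 4: AUU Ile / AUC Ile — synonymous.
Codon 5: CUG Leu / CUC Leu — synonymous.
Synonymous differences: 3.

3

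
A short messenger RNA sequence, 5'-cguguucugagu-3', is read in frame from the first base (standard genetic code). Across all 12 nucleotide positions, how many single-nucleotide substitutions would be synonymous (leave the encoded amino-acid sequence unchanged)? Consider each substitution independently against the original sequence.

Codon 1 (CGU, Arg): 3 synonymous substitutions.
Codon 2 (GUU, Val): 3 synonymous substitutions.
Codon 3 (CUG, Leu): 4 synonymous substitutions.
Codon 4 (AGU, Ser): 1 synonymous substitution.
Total: 3 + 3 + 4 + 1 = 11.

11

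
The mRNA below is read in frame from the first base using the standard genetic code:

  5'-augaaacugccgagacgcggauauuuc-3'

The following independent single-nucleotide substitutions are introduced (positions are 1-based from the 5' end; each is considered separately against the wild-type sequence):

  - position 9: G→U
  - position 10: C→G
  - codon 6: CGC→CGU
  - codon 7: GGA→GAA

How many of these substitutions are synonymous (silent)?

Codon 3: CUG (Leu) → CUU (Leu) — synonymous.
Codon 4: CCG (Pro) → GCG (Ala) — missense.
Codon 6: CGC (Arg) → CGU (Arg) — synonymous.
Codon 7: GGA (Gly) → GAA (Glu) — missense.
Synonymous: 2 of 4.

2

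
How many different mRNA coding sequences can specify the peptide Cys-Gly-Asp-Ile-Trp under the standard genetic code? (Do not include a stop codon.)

Cys: 2 codons.
Gly: 4 codons.
Asp: 2 codons.
Ile: 3 codons.
Trp: 1 codon.
2 × 4 × 2 × 3 × 1 = 48.

48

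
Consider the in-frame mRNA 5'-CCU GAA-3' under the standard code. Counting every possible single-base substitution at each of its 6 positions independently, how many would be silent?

4

Codon 1 (CCU, Pro): 3 synonymous substitutions.
Codon 2 (GAA, Glu): 1 synonymous substitution.
Total: 3 + 1 = 4.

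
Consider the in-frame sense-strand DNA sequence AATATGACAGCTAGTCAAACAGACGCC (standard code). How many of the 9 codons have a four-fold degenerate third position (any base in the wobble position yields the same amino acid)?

Codon 1 AAT (Asn): third position 2-fold.
Codon 2 ATG (Met): third position 1-fold.
Codon 3 ACA (Thr): third position 4-fold.
Codon 4 GCT (Ala): third position 4-fold.
Codon 5 AGT (Ser): third position 2-fold.
Codon 6 CAA (Gln): third position 2-fold.
Codon 7 ACA (Thr): third position 4-fold.
Codon 8 GAC (Asp): third position 2-fold.
Codon 9 GCC (Ala): third position 4-fold.
Four-fold degenerate third positions: 4.

4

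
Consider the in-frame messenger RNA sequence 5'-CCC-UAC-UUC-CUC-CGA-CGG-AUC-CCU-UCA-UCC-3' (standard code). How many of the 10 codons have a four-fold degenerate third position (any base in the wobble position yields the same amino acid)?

7

Codon 1 CCC (Pro): third position 4-fold.
Codon 2 UAC (Tyr): third position 2-fold.
Codon 3 UUC (Phe): third position 2-fold.
Codon 4 CUC (Leu): third position 4-fold.
Codon 5 CGA (Arg): third position 4-fold.
Codon 6 CGG (Arg): third position 4-fold.
Codon 7 AUC (Ile): third position 3-fold.
Codon 8 CCU (Pro): third position 4-fold.
Codon 9 UCA (Ser): third position 4-fold.
Codon 10 UCC (Ser): third position 4-fold.
Four-fold degenerate third positions: 7.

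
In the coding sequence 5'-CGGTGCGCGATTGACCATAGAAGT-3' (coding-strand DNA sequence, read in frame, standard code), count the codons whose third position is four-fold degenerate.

Codon 1 CGG (Arg): third position 4-fold.
Codon 2 TGC (Cys): third position 2-fold.
Codon 3 GCG (Ala): third position 4-fold.
Codon 4 ATT (Ile): third position 3-fold.
Codon 5 GAC (Asp): third position 2-fold.
Codon 6 CAT (His): third position 2-fold.
Codon 7 AGA (Arg): third position 2-fold.
Codon 8 AGT (Ser): third position 2-fold.
Four-fold degenerate third positions: 2.

2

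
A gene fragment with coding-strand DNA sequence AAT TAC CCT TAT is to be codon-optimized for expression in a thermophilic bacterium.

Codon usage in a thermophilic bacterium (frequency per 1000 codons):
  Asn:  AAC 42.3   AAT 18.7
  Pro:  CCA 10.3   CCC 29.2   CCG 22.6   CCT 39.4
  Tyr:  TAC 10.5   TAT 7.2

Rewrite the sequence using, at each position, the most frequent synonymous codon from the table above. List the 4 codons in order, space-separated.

Codon 1 (Asn): best is AAC at 42.3.
Codon 2 (Tyr): best is TAC at 10.5.
Codon 3 (Pro): best is CCT at 39.4.
Codon 4 (Tyr): best is TAC at 10.5.

AAC TAC CCT TAC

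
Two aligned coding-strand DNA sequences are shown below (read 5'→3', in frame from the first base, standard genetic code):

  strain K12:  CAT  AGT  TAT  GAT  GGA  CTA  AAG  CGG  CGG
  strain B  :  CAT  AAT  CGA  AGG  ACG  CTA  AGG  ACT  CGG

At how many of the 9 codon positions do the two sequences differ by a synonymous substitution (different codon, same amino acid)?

0

Codon 1: CAT His / CAT His — identical.
Codon 2: AGT Ser / AAT Asn — nonsynonymous.
Codon 3: TAT Tyr / CGA Arg — nonsynonymous.
Codon 4: GAT Asp / AGG Arg — nonsynonymous.
Codon 5: GGA Gly / ACG Thr — nonsynonymous.
Codon 6: CTA Leu / CTA Leu — identical.
Codon 7: AAG Lys / AGG Arg — nonsynonymous.
Codon 8: CGG Arg / ACT Thr — nonsynonymous.
Codon 9: CGG Arg / CGG Arg — identical.
Synonymous differences: 0.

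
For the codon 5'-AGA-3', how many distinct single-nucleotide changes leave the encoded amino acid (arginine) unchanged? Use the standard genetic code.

2

Position 1: CGA → 1 synonymous.
Position 2: none → 0 synonymous.
Position 3: AGG → 1 synonymous.
Total: 1 + 0 + 1 = 2.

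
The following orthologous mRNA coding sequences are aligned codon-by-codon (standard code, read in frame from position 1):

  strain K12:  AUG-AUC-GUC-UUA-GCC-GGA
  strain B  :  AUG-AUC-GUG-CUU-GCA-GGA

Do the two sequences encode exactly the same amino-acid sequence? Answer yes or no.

Codon 1: AUG Met / AUG Met — identical.
Codon 2: AUC Ile / AUC Ile — identical.
Codon 3: GUC Val / GUG Val — synonymous.
Codon 4: UUA Leu / CUU Leu — synonymous.
Codon 5: GCC Ala / GCA Ala — synonymous.
Codon 6: GGA Gly / GGA Gly — identical.
Nonsynonymous differences: 0 → same protein.

yes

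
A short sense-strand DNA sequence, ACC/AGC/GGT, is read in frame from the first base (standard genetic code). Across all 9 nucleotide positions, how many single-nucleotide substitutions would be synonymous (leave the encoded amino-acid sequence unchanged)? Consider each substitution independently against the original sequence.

Codon 1 (ACC, Thr): 3 synonymous substitutions.
Codon 2 (AGC, Ser): 1 synonymous substitution.
Codon 3 (GGT, Gly): 3 synonymous substitutions.
Total: 3 + 1 + 3 = 7.

7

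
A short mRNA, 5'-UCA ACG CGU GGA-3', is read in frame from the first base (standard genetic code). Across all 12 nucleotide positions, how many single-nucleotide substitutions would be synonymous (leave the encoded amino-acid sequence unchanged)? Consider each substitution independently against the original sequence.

Codon 1 (UCA, Ser): 3 synonymous substitutions.
Codon 2 (ACG, Thr): 3 synonymous substitutions.
Codon 3 (CGU, Arg): 3 synonymous substitutions.
Codon 4 (GGA, Gly): 3 synonymous substitutions.
Total: 3 + 3 + 3 + 3 = 12.

12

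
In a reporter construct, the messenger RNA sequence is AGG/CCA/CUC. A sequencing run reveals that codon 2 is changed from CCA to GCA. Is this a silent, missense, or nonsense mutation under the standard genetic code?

Position 4 falls in codon 2: CCA → Pro.
After the substitution the codon is GCA → Ala.
Pro ≠ Ala, so this is a missense mutation.

missense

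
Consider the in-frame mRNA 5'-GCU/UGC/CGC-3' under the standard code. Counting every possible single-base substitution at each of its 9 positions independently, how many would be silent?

7

Codon 1 (GCU, Ala): 3 synonymous substitutions.
Codon 2 (UGC, Cys): 1 synonymous substitution.
Codon 3 (CGC, Arg): 3 synonymous substitutions.
Total: 3 + 1 + 3 = 7.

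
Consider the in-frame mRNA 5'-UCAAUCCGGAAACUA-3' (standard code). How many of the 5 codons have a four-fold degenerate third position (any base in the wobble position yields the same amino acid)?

3

Codon 1 UCA (Ser): third position 4-fold.
Codon 2 AUC (Ile): third position 3-fold.
Codon 3 CGG (Arg): third position 4-fold.
Codon 4 AAA (Lys): third position 2-fold.
Codon 5 CUA (Leu): third position 4-fold.
Four-fold degenerate third positions: 3.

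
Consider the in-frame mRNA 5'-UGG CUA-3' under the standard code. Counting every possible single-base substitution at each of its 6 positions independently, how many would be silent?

Codon 1 (UGG, Trp): 0 synonymous substitutions.
Codon 2 (CUA, Leu): 4 synonymous substitutions.
Total: 0 + 4 = 4.

4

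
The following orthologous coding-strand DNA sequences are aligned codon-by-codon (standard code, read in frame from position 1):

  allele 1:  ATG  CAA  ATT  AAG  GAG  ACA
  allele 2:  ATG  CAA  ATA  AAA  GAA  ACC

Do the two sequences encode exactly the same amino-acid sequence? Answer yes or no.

yes

Codon 1: ATG Met / ATG Met — identical.
Codon 2: CAA Gln / CAA Gln — identical.
Codon 3: ATT Ile / ATA Ile — synonymous.
Codon 4: AAG Lys / AAA Lys — synonymous.
Codon 5: GAG Glu / GAA Glu — synonymous.
Codon 6: ACA Thr / ACC Thr — synonymous.
Nonsynonymous differences: 0 → same protein.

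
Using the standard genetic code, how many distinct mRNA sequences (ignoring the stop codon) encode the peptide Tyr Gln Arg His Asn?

96

Tyr: 2 codons.
Gln: 2 codons.
Arg: 6 codons.
His: 2 codons.
Asn: 2 codons.
2 × 2 × 6 × 2 × 2 = 96.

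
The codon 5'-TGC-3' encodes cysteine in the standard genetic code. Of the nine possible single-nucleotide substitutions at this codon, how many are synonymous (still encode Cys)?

1

Position 1: none → 0 synonymous.
Position 2: none → 0 synonymous.
Position 3: TGT → 1 synonymous.
Total: 0 + 0 + 1 = 1.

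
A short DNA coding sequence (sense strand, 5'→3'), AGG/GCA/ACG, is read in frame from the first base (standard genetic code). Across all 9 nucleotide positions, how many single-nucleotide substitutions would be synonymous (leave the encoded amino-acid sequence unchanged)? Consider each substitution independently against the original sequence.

Codon 1 (AGG, Arg): 2 synonymous substitutions.
Codon 2 (GCA, Ala): 3 synonymous substitutions.
Codon 3 (ACG, Thr): 3 synonymous substitutions.
Total: 2 + 3 + 3 = 8.

8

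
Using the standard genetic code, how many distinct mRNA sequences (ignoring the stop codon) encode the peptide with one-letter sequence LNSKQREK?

Leu: 6 codons.
Asn: 2 codons.
Ser: 6 codons.
Lys: 2 codons.
Gln: 2 codons.
Arg: 6 codons.
Glu: 2 codons.
Lys: 2 codons.
6 × 2 × 6 × 2 × 2 × 6 × 2 × 2 = 6912.

6912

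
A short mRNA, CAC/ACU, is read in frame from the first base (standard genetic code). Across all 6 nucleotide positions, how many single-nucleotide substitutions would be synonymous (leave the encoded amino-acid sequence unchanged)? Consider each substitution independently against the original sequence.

Codon 1 (CAC, His): 1 synonymous substitution.
Codon 2 (ACU, Thr): 3 synonymous substitutions.
Total: 1 + 3 = 4.

4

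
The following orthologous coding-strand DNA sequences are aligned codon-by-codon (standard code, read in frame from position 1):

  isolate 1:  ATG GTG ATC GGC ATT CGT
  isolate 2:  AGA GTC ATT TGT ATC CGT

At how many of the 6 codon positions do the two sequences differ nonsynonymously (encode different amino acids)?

2

Codon 1: ATG Met / AGA Arg — nonsynonymous.
Codon 2: GTG Val / GTC Val — synonymous.
Codon 3: ATC Ile / ATT Ile — synonymous.
Codon 4: GGC Gly / TGT Cys — nonsynonymous.
Codon 5: ATT Ile / ATC Ile — synonymous.
Codon 6: CGT Arg / CGT Arg — identical.
Nonsynonymous differences: 2.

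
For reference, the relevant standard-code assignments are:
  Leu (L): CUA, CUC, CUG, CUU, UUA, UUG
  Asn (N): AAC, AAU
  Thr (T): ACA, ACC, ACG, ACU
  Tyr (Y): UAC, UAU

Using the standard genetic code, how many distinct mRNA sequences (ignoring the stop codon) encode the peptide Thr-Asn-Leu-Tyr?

96

Thr: 4 codons.
Asn: 2 codons.
Leu: 6 codons.
Tyr: 2 codons.
4 × 2 × 6 × 2 = 96.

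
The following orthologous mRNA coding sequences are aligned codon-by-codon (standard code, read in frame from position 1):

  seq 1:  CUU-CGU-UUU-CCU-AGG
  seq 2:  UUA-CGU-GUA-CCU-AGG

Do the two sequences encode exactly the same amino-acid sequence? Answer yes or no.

Codon 1: CUU Leu / UUA Leu — synonymous.
Codon 2: CGU Arg / CGU Arg — identical.
Codon 3: UUU Phe / GUA Val — nonsynonymous.
Codon 4: CCU Pro / CCU Pro — identical.
Codon 5: AGG Arg / AGG Arg — identical.
Nonsynonymous differences: 1 → different protein.

no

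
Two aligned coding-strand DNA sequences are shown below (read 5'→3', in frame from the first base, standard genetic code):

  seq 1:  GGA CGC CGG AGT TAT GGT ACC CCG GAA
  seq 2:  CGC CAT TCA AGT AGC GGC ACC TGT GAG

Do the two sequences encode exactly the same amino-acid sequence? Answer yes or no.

no

Codon 1: GGA Gly / CGC Arg — nonsynonymous.
Codon 2: CGC Arg / CAT His — nonsynonymous.
Codon 3: CGG Arg / TCA Ser — nonsynonymous.
Codon 4: AGT Ser / AGT Ser — identical.
Codon 5: TAT Tyr / AGC Ser — nonsynonymous.
Codon 6: GGT Gly / GGC Gly — synonymous.
Codon 7: ACC Thr / ACC Thr — identical.
Codon 8: CCG Pro / TGT Cys — nonsynonymous.
Codon 9: GAA Glu / GAG Glu — synonymous.
Nonsynonymous differences: 5 → different protein.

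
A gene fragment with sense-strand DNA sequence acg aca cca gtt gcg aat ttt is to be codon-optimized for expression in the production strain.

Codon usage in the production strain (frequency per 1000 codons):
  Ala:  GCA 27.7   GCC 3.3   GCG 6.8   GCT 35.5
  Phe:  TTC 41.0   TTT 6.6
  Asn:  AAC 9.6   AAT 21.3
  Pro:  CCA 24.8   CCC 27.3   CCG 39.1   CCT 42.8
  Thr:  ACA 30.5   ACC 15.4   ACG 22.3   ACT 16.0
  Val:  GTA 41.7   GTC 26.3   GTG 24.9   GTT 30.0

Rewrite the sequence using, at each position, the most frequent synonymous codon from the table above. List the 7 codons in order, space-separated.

ACA ACA CCT GTA GCT AAT TTC

Codon 1 (Thr): best is ACA at 30.5.
Codon 2 (Thr): best is ACA at 30.5.
Codon 3 (Pro): best is CCT at 42.8.
Codon 4 (Val): best is GTA at 41.7.
Codon 5 (Ala): best is GCT at 35.5.
Codon 6 (Asn): best is AAT at 21.3.
Codon 7 (Phe): best is TTC at 41.0.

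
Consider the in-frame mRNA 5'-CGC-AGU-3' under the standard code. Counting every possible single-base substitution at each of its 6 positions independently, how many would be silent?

Codon 1 (CGC, Arg): 3 synonymous substitutions.
Codon 2 (AGU, Ser): 1 synonymous substitution.
Total: 3 + 1 = 4.

4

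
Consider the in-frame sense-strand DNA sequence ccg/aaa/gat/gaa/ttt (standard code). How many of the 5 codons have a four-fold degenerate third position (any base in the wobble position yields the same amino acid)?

1

Codon 1 CCG (Pro): third position 4-fold.
Codon 2 AAA (Lys): third position 2-fold.
Codon 3 GAT (Asp): third position 2-fold.
Codon 4 GAA (Glu): third position 2-fold.
Codon 5 TTT (Phe): third position 2-fold.
Four-fold degenerate third positions: 1.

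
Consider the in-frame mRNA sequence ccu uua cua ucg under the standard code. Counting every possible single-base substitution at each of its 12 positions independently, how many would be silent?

12

Codon 1 (CCU, Pro): 3 synonymous substitutions.
Codon 2 (UUA, Leu): 2 synonymous substitutions.
Codon 3 (CUA, Leu): 4 synonymous substitutions.
Codon 4 (UCG, Ser): 3 synonymous substitutions.
Total: 3 + 2 + 4 + 3 = 12.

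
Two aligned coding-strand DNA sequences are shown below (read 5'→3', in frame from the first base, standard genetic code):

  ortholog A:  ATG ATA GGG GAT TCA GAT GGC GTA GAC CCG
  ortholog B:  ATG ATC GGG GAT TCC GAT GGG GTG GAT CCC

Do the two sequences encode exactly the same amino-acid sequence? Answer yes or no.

Codon 1: ATG Met / ATG Met — identical.
Codon 2: ATA Ile / ATC Ile — synonymous.
Codon 3: GGG Gly / GGG Gly — identical.
Codon 4: GAT Asp / GAT Asp — identical.
Codon 5: TCA Ser / TCC Ser — synonymous.
Codon 6: GAT Asp / GAT Asp — identical.
Codon 7: GGC Gly / GGG Gly — synonymous.
Codon 8: GTA Val / GTG Val — synonymous.
Codon 9: GAC Asp / GAT Asp — synonymous.
Codon 10: CCG Pro / CCC Pro — synonymous.
Nonsynonymous differences: 0 → same protein.

yes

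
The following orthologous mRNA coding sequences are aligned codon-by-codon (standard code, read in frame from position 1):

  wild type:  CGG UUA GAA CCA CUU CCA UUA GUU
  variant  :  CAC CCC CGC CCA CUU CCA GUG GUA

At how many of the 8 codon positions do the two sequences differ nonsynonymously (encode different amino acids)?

Codon 1: CGG Arg / CAC His — nonsynonymous.
Codon 2: UUA Leu / CCC Pro — nonsynonymous.
Codon 3: GAA Glu / CGC Arg — nonsynonymous.
Codon 4: CCA Pro / CCA Pro — identical.
Codon 5: CUU Leu / CUU Leu — identical.
Codon 6: CCA Pro / CCA Pro — identical.
Codon 7: UUA Leu / GUG Val — nonsynonymous.
Codon 8: GUU Val / GUA Val — synonymous.
Nonsynonymous differences: 4.

4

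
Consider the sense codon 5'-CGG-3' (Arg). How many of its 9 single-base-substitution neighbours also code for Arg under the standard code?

4

Position 1: AGG → 1 synonymous.
Position 2: none → 0 synonymous.
Position 3: CGU, CGC, CGA → 3 synonymous.
Total: 1 + 0 + 3 = 4.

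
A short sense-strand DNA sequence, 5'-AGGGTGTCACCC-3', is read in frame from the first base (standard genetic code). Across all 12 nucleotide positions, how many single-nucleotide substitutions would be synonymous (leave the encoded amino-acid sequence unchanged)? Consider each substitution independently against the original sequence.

11

Codon 1 (AGG, Arg): 2 synonymous substitutions.
Codon 2 (GTG, Val): 3 synonymous substitutions.
Codon 3 (TCA, Ser): 3 synonymous substitutions.
Codon 4 (CCC, Pro): 3 synonymous substitutions.
Total: 2 + 3 + 3 + 3 = 11.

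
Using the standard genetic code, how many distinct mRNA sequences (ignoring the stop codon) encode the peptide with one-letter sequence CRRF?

144

Cys: 2 codons.
Arg: 6 codons.
Arg: 6 codons.
Phe: 2 codons.
2 × 6 × 6 × 2 = 144.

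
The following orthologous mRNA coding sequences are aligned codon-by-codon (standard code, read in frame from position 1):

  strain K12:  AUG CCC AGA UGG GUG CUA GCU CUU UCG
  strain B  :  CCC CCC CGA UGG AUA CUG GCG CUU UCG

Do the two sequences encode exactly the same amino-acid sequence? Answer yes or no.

no

Codon 1: AUG Met / CCC Pro — nonsynonymous.
Codon 2: CCC Pro / CCC Pro — identical.
Codon 3: AGA Arg / CGA Arg — synonymous.
Codon 4: UGG Trp / UGG Trp — identical.
Codon 5: GUG Val / AUA Ile — nonsynonymous.
Codon 6: CUA Leu / CUG Leu — synonymous.
Codon 7: GCU Ala / GCG Ala — synonymous.
Codon 8: CUU Leu / CUU Leu — identical.
Codon 9: UCG Ser / UCG Ser — identical.
Nonsynonymous differences: 2 → different protein.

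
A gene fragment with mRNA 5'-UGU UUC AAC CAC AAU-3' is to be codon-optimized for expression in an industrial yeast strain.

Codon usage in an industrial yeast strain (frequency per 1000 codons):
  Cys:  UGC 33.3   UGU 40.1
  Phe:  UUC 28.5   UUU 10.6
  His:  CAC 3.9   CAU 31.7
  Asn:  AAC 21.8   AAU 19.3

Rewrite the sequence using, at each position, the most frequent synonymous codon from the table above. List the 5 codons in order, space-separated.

Codon 1 (Cys): best is UGU at 40.1.
Codon 2 (Phe): best is UUC at 28.5.
Codon 3 (Asn): best is AAC at 21.8.
Codon 4 (His): best is CAU at 31.7.
Codon 5 (Asn): best is AAC at 21.8.

UGU UUC AAC CAU AAC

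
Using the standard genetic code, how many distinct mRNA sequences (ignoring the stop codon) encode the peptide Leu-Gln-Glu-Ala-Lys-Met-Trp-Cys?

Leu: 6 codons.
Gln: 2 codons.
Glu: 2 codons.
Ala: 4 codons.
Lys: 2 codons.
Met: 1 codon.
Trp: 1 codon.
Cys: 2 codons.
6 × 2 × 2 × 4 × 2 × 1 × 1 × 2 = 384.

384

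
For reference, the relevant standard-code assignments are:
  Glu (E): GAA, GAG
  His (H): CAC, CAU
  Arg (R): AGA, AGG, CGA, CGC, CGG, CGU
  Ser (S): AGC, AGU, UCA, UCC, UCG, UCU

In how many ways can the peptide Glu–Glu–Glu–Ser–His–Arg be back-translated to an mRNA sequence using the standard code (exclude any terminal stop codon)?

Glu: 2 codons.
Glu: 2 codons.
Glu: 2 codons.
Ser: 6 codons.
His: 2 codons.
Arg: 6 codons.
2 × 2 × 2 × 6 × 2 × 6 = 576.

576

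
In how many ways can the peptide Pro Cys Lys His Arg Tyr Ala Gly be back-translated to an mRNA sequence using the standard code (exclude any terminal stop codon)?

6144

Pro: 4 codons.
Cys: 2 codons.
Lys: 2 codons.
His: 2 codons.
Arg: 6 codons.
Tyr: 2 codons.
Ala: 4 codons.
Gly: 4 codons.
4 × 2 × 2 × 2 × 6 × 2 × 4 × 4 = 6144.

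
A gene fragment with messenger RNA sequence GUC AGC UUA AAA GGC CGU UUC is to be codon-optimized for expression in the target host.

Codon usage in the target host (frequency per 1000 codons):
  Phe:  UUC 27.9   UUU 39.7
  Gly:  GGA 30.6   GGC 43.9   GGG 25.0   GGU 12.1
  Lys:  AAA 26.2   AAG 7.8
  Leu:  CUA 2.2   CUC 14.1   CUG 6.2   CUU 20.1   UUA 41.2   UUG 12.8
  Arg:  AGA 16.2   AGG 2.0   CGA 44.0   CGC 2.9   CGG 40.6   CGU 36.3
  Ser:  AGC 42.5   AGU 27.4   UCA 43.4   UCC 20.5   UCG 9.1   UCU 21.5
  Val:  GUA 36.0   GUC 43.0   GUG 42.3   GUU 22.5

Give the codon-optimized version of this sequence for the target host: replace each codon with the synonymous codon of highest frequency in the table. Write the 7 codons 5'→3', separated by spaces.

GUC UCA UUA AAA GGC CGA UUU

Codon 1 (Val): best is GUC at 43.0.
Codon 2 (Ser): best is UCA at 43.4.
Codon 3 (Leu): best is UUA at 41.2.
Codon 4 (Lys): best is AAA at 26.2.
Codon 5 (Gly): best is GGC at 43.9.
Codon 6 (Arg): best is CGA at 44.0.
Codon 7 (Phe): best is UUU at 39.7.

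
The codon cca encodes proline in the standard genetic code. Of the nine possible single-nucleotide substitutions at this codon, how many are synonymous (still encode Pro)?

Position 1: none → 0 synonymous.
Position 2: none → 0 synonymous.
Position 3: CCU, CCC, CCG → 3 synonymous.
Total: 0 + 0 + 3 = 3.

3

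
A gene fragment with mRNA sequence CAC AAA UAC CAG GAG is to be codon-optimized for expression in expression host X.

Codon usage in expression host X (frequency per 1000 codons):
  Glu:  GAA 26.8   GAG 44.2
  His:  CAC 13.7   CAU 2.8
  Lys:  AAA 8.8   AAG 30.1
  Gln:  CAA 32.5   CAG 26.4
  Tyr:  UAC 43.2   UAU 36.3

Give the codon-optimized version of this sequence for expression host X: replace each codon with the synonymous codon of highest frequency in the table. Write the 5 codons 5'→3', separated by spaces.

Codon 1 (His): best is CAC at 13.7.
Codon 2 (Lys): best is AAG at 30.1.
Codon 3 (Tyr): best is UAC at 43.2.
Codon 4 (Gln): best is CAA at 32.5.
Codon 5 (Glu): best is GAG at 44.2.

CAC AAG UAC CAA GAG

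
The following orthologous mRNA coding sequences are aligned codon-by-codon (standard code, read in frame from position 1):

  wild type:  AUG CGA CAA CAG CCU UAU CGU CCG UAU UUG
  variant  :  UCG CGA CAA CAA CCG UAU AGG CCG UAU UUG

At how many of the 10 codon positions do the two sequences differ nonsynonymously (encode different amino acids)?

Codon 1: AUG Met / UCG Ser — nonsynonymous.
Codon 2: CGA Arg / CGA Arg — identical.
Codon 3: CAA Gln / CAA Gln — identical.
Codon 4: CAG Gln / CAA Gln — synonymous.
Codon 5: CCU Pro / CCG Pro — synonymous.
Codon 6: UAU Tyr / UAU Tyr — identical.
Codon 7: CGU Arg / AGG Arg — synonymous.
Codon 8: CCG Pro / CCG Pro — identical.
Codon 9: UAU Tyr / UAU Tyr — identical.
Codon 10: UUG Leu / UUG Leu — identical.
Nonsynonymous differences: 1.

1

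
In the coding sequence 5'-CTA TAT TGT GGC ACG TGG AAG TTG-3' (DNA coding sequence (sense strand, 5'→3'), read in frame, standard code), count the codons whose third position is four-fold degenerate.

3

Codon 1 CTA (Leu): third position 4-fold.
Codon 2 TAT (Tyr): third position 2-fold.
Codon 3 TGT (Cys): third position 2-fold.
Codon 4 GGC (Gly): third position 4-fold.
Codon 5 ACG (Thr): third position 4-fold.
Codon 6 TGG (Trp): third position 1-fold.
Codon 7 AAG (Lys): third position 2-fold.
Codon 8 TTG (Leu): third position 2-fold.
Four-fold degenerate third positions: 3.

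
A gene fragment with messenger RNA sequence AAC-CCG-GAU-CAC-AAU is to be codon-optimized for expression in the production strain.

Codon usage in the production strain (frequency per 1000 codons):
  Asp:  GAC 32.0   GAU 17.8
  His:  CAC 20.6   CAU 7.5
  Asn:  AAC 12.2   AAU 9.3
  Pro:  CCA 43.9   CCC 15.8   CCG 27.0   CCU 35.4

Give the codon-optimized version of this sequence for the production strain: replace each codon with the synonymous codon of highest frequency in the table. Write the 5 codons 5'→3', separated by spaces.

Codon 1 (Asn): best is AAC at 12.2.
Codon 2 (Pro): best is CCA at 43.9.
Codon 3 (Asp): best is GAC at 32.0.
Codon 4 (His): best is CAC at 20.6.
Codon 5 (Asn): best is AAC at 12.2.

AAC CCA GAC CAC AAC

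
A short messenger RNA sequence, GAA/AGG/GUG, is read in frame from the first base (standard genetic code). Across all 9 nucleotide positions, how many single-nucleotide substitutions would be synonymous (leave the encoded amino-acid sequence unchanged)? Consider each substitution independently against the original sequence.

Codon 1 (GAA, Glu): 1 synonymous substitution.
Codon 2 (AGG, Arg): 2 synonymous substitutions.
Codon 3 (GUG, Val): 3 synonymous substitutions.
Total: 1 + 2 + 3 = 6.

6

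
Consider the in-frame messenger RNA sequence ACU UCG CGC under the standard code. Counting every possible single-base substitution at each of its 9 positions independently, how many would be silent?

9

Codon 1 (ACU, Thr): 3 synonymous substitutions.
Codon 2 (UCG, Ser): 3 synonymous substitutions.
Codon 3 (CGC, Arg): 3 synonymous substitutions.
Total: 3 + 3 + 3 = 9.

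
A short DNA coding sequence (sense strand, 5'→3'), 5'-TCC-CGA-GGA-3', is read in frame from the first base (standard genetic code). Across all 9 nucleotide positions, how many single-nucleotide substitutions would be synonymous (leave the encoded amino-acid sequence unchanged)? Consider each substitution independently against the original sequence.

Codon 1 (TCC, Ser): 3 synonymous substitutions.
Codon 2 (CGA, Arg): 4 synonymous substitutions.
Codon 3 (GGA, Gly): 3 synonymous substitutions.
Total: 3 + 4 + 3 = 10.

10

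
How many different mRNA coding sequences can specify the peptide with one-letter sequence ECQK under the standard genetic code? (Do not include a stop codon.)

16

Glu: 2 codons.
Cys: 2 codons.
Gln: 2 codons.
Lys: 2 codons.
2 × 2 × 2 × 2 = 16.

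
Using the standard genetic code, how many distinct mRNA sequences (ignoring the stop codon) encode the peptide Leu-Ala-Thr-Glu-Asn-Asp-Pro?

Leu: 6 codons.
Ala: 4 codons.
Thr: 4 codons.
Glu: 2 codons.
Asn: 2 codons.
Asp: 2 codons.
Pro: 4 codons.
6 × 4 × 4 × 2 × 2 × 2 × 4 = 3072.

3072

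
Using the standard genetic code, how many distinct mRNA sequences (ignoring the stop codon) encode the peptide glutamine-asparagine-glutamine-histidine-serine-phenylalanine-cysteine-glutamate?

Gln: 2 codons.
Asn: 2 codons.
Gln: 2 codons.
His: 2 codons.
Ser: 6 codons.
Phe: 2 codons.
Cys: 2 codons.
Glu: 2 codons.
2 × 2 × 2 × 2 × 6 × 2 × 2 × 2 = 768.

768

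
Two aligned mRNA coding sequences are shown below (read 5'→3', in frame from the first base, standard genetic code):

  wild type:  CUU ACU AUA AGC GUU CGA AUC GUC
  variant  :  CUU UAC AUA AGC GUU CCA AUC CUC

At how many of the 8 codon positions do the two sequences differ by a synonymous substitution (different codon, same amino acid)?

0

Codon 1: CUU Leu / CUU Leu — identical.
Codon 2: ACU Thr / UAC Tyr — nonsynonymous.
Codon 3: AUA Ile / AUA Ile — identical.
Codon 4: AGC Ser / AGC Ser — identical.
Codon 5: GUU Val / GUU Val — identical.
Codon 6: CGA Arg / CCA Pro — nonsynonymous.
Codon 7: AUC Ile / AUC Ile — identical.
Codon 8: GUC Val / CUC Leu — nonsynonymous.
Synonymous differences: 0.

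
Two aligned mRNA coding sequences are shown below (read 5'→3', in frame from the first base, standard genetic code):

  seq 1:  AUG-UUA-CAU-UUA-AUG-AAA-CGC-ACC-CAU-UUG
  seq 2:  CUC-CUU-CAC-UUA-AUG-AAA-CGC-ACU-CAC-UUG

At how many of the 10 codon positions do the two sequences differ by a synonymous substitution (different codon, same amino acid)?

4

Codon 1: AUG Met / CUC Leu — nonsynonymous.
Codon 2: UUA Leu / CUU Leu — synonymous.
Codon 3: CAU His / CAC His — synonymous.
Codon 4: UUA Leu / UUA Leu — identical.
Codon 5: AUG Met / AUG Met — identical.
Codon 6: AAA Lys / AAA Lys — identical.
Codon 7: CGC Arg / CGC Arg — identical.
Codon 8: ACC Thr / ACU Thr — synonymous.
Codon 9: CAU His / CAC His — synonymous.
Codon 10: UUG Leu / UUG Leu — identical.
Synonymous differences: 4.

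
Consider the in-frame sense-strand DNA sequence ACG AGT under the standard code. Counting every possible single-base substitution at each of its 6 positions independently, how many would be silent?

4

Codon 1 (ACG, Thr): 3 synonymous substitutions.
Codon 2 (AGT, Ser): 1 synonymous substitution.
Total: 3 + 1 = 4.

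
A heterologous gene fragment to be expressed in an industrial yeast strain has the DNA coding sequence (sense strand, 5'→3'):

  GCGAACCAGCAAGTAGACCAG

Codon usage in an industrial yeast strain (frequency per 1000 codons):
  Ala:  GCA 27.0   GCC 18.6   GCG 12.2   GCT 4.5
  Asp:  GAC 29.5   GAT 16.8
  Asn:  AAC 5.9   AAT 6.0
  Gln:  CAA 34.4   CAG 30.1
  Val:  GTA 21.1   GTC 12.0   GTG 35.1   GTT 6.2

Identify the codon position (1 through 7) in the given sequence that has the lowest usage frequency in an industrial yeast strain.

2

Codon 1 GCG (Ala): 12.2 per 1000.
Codon 2 AAC (Asn): 5.9 per 1000.
Codon 3 CAG (Gln): 30.1 per 1000.
Codon 4 CAA (Gln): 34.4 per 1000.
Codon 5 GTA (Val): 21.1 per 1000.
Codon 6 GAC (Asp): 29.5 per 1000.
Codon 7 CAG (Gln): 30.1 per 1000.
Lowest frequency is 5.9 at codon 2.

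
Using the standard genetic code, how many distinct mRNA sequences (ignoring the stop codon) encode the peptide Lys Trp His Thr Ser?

Lys: 2 codons.
Trp: 1 codon.
His: 2 codons.
Thr: 4 codons.
Ser: 6 codons.
2 × 1 × 2 × 4 × 6 = 96.

96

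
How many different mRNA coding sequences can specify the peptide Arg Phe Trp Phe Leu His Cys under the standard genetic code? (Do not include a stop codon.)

576

Arg: 6 codons.
Phe: 2 codons.
Trp: 1 codon.
Phe: 2 codons.
Leu: 6 codons.
His: 2 codons.
Cys: 2 codons.
6 × 2 × 1 × 2 × 6 × 2 × 2 = 576.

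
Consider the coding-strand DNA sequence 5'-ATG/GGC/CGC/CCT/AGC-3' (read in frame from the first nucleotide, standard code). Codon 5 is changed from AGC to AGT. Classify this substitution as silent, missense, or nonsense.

Position 15 falls in codon 5: AGC → Ser.
After the substitution the codon is AGT → Ser.
Both encode Ser, so the change is synonymous.

silent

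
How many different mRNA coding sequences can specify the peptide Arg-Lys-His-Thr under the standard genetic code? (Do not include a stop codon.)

96

Arg: 6 codons.
Lys: 2 codons.
His: 2 codons.
Thr: 4 codons.
6 × 2 × 2 × 4 = 96.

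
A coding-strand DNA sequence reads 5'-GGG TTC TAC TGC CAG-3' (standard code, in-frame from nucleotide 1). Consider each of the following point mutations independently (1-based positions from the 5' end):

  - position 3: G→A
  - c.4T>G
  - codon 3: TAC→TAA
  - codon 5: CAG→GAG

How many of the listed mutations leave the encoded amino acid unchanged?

Codon 1: GGG (Gly) → GGA (Gly) — synonymous.
Codon 2: TTC (Phe) → GTC (Val) — missense.
Codon 3: TAC (Tyr) → TAA (Stop) — nonsense.
Codon 5: CAG (Gln) → GAG (Glu) — missense.
Synonymous: 1 of 4.

1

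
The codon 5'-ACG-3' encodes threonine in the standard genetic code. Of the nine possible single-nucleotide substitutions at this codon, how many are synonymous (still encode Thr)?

3

Position 1: none → 0 synonymous.
Position 2: none → 0 synonymous.
Position 3: ACT, ACC, ACA → 3 synonymous.
Total: 0 + 0 + 3 = 3.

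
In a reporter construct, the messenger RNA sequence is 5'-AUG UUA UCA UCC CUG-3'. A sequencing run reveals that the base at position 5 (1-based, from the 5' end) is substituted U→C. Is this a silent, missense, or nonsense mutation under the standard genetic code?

missense

Position 5 falls in codon 2: UUA → Leu.
After the substitution the codon is UCA → Ser.
Leu ≠ Ser, so this is a missense mutation.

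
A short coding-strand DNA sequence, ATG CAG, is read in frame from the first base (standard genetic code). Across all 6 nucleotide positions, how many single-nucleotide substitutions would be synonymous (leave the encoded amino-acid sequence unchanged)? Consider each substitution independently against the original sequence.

Codon 1 (ATG, Met): 0 synonymous substitutions.
Codon 2 (CAG, Gln): 1 synonymous substitution.
Total: 0 + 1 = 1.

1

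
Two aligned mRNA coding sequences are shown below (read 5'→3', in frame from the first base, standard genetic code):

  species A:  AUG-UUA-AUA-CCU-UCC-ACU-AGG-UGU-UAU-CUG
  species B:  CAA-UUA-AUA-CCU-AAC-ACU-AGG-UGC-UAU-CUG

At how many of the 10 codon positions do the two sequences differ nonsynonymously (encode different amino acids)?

2

Codon 1: AUG Met / CAA Gln — nonsynonymous.
Codon 2: UUA Leu / UUA Leu — identical.
Codon 3: AUA Ile / AUA Ile — identical.
Codon 4: CCU Pro / CCU Pro — identical.
Codon 5: UCC Ser / AAC Asn — nonsynonymous.
Codon 6: ACU Thr / ACU Thr — identical.
Codon 7: AGG Arg / AGG Arg — identical.
Codon 8: UGU Cys / UGC Cys — synonymous.
Codon 9: UAU Tyr / UAU Tyr — identical.
Codon 10: CUG Leu / CUG Leu — identical.
Nonsynonymous differences: 2.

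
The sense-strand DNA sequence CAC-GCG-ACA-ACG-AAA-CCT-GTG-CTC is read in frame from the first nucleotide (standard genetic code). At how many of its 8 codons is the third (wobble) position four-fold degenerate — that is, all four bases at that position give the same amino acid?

6

Codon 1 CAC (His): third position 2-fold.
Codon 2 GCG (Ala): third position 4-fold.
Codon 3 ACA (Thr): third position 4-fold.
Codon 4 ACG (Thr): third position 4-fold.
Codon 5 AAA (Lys): third position 2-fold.
Codon 6 CCT (Pro): third position 4-fold.
Codon 7 GTG (Val): third position 4-fold.
Codon 8 CTC (Leu): third position 4-fold.
Four-fold degenerate third positions: 6.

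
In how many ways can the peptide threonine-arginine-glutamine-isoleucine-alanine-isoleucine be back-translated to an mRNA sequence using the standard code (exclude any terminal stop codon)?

1728

Thr: 4 codons.
Arg: 6 codons.
Gln: 2 codons.
Ile: 3 codons.
Ala: 4 codons.
Ile: 3 codons.
4 × 6 × 2 × 3 × 4 × 3 = 1728.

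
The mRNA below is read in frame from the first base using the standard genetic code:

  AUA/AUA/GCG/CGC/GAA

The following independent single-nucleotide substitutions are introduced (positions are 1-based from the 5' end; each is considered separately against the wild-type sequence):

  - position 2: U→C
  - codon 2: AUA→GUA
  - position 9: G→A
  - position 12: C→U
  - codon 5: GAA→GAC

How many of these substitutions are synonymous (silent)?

Codon 1: AUA (Ile) → ACA (Thr) — missense.
Codon 2: AUA (Ile) → GUA (Val) — missense.
Codon 3: GCG (Ala) → GCA (Ala) — synonymous.
Codon 4: CGC (Arg) → CGU (Arg) — synonymous.
Codon 5: GAA (Glu) → GAC (Asp) — missense.
Synonymous: 2 of 5.

2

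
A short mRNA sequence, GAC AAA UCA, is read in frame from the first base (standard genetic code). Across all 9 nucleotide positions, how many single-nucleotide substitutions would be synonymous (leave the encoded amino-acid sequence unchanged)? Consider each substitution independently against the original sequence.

5

Codon 1 (GAC, Asp): 1 synonymous substitution.
Codon 2 (AAA, Lys): 1 synonymous substitution.
Codon 3 (UCA, Ser): 3 synonymous substitutions.
Total: 1 + 1 + 3 = 5.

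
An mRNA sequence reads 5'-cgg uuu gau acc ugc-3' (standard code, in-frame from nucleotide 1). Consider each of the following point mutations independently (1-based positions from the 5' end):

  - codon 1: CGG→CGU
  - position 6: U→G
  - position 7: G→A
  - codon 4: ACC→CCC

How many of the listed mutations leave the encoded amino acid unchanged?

Codon 1: CGG (Arg) → CGU (Arg) — synonymous.
Codon 2: UUU (Phe) → UUG (Leu) — missense.
Codon 3: GAU (Asp) → AAU (Asn) — missense.
Codon 4: ACC (Thr) → CCC (Pro) — missense.
Synonymous: 1 of 4.

1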